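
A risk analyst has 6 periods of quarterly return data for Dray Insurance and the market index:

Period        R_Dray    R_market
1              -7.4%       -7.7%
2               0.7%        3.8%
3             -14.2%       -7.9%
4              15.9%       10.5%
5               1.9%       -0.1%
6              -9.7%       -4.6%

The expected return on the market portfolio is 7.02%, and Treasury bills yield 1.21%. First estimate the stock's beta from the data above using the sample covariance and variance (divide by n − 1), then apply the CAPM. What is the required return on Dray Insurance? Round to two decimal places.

9.44%

Mean R_i = (-7.4 + 0.7 − 14.2 + 15.9 + 1.9 − 9.7) / 6 = -2.1333%
Mean R_m = (-7.7 + 3.8 − 7.9 + 10.5 − 0.1 − 4.6) / 6 = -1.0000%
Σ(R_i − R̄_i)(R_m − R̄_m) = 370.4000  ⇒  Cov = 370.4000 / 5 = 74.0800
Σ(R_m − R̄_m)² = 261.5600  ⇒  Var(R_m) = 261.5600 / 5 = 52.3120
β = Cov / Var(R_m) = 74.0800 / 52.3120 = 1.4161
MRP = 7.02% − 1.21% = 5.81%
E(R) = R_f + β × MRP = 1.21% + 1.4161 × 5.81% = 9.44%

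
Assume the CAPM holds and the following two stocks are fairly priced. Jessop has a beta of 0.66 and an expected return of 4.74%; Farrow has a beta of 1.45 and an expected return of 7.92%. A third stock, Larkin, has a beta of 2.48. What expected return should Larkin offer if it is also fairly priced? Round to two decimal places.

MRP (SML slope) = (7.92% − 4.74%) / (1.45 − 0.66) = 3.18% / 0.79 = 4.0253%
R_f (intercept) = 4.74% − 0.66 × 4.0253% = 2.0833%
E(R_Larkin) = R_f + β × MRP = 2.0833% + 2.48 × 4.0253% = 12.07%

12.07%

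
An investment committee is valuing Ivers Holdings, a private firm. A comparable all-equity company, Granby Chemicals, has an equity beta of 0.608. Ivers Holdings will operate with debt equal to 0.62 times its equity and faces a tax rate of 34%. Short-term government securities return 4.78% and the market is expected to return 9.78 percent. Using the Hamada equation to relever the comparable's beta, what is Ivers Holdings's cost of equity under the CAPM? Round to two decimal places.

β_L = β_U × [1 + (1 − t)(D/E)] = 0.608 × [1 + (1 − 0.34) × 0.62]
    = 0.608 × [1 + 0.66 × 0.62] = 0.608 × 1.4092 = 0.8568
MRP = 9.78% − 4.78% = 5.00%
E(R) = R_f + β_L × MRP = 4.78% + 0.8568 × 5.00% = 9.06%

9.06%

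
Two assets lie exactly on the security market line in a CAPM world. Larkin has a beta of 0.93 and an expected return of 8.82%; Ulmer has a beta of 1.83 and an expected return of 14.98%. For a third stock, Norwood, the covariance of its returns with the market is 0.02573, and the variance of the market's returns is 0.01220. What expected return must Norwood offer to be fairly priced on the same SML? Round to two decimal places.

16.89%

MRP = (14.98% − 8.82%) / (1.83 − 0.93) = 6.8444%
R_f = 8.82% − 0.93 × 6.8444% = 2.4547%
β_Norwood = Cov / Var(R_m) = 0.02573 / 0.01220 = 2.1090
E(R_Norwood) = R_f + β × MRP = 2.4547% + 2.1090 × 6.8444% = 16.89%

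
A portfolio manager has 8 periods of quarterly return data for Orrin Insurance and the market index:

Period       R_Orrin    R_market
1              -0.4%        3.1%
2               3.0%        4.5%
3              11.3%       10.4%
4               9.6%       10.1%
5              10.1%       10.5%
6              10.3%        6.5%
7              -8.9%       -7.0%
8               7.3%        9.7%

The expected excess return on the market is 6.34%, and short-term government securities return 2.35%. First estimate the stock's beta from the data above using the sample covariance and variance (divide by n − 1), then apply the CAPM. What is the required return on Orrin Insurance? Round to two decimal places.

Mean R_i = (-0.4 + 3.0 + 11.3 + 9.6 + 10.1 + 10.3 − 8.9 + 7.3) / 8 = 5.2875%
Mean R_m = (3.1 + 4.5 + 10.4 + 10.1 + 10.5 + 6.5 − 7.0 + 9.7) / 8 = 5.9750%
Σ(R_i − R̄_i)(R_m − R̄_m) = 280.1075  ⇒  Cov = 280.1075 / 7 = 40.0154
Σ(R_m − R̄_m)² = 250.0150  ⇒  Var(R_m) = 250.0150 / 7 = 35.7164
β = Cov / Var(R_m) = 40.0154 / 35.7164 = 1.1204
E(R) = R_f + β × MRP = 2.35% + 1.1204 × 6.34% = 9.45%

9.45%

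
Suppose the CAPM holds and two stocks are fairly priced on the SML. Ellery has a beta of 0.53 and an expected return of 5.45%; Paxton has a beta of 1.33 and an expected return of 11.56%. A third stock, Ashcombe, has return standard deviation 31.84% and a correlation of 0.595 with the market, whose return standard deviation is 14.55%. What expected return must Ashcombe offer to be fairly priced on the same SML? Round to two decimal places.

11.35%

MRP = (11.56% − 5.45%) / (1.33 − 0.53) = 7.6375%
R_f = 5.45% − 0.53 × 7.6375% = 1.4021%
β_Ashcombe = ρ·σ_i/σ_m = 0.595 × 31.84 / 14.55 = 1.3020
E(R_Ashcombe) = R_f + β × MRP = 1.4021% + 1.3020 × 7.6375% = 11.35%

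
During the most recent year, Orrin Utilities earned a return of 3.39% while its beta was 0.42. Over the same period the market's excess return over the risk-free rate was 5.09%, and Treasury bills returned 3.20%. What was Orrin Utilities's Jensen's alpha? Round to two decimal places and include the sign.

-1.95%

CAPM benchmark = R_f + β(R_m − R_f) = 3.20% + 0.42 × 5.09% = 5.3378%
α = actual − benchmark = 3.39% − 5.3378% = -1.95%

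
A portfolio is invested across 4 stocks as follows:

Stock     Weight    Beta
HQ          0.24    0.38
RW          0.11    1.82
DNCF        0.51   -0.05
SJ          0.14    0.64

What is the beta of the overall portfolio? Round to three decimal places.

0.356

β_P = Σ w_i β_i = 0.24×0.38 + 0.11×1.82 + 0.51×-0.05 + 0.14×0.64 = 0.3555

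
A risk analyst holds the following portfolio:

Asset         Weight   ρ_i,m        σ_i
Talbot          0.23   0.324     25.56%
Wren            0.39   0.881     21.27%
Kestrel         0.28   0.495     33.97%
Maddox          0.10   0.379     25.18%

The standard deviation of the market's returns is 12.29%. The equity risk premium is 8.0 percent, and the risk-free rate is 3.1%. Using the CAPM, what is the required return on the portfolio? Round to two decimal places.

β_Talbot = 0.324 × 25.56% / 12.29% = 0.6738
β_Wren = 0.881 × 21.27% / 12.29% = 1.5247
β_Kestrel = 0.495 × 33.97% / 12.29% = 1.3682
β_Maddox = 0.379 × 25.18% / 12.29% = 0.7765
β_P = Σ w_i β_i = 0.23×0.6738 + 0.39×1.5247 + 0.28×1.3682 + 0.10×0.7765 = 1.2104
E(R_P) = R_f + β_P × MRP = 3.1% + 1.2104 × 8.0% = 12.78%

12.78%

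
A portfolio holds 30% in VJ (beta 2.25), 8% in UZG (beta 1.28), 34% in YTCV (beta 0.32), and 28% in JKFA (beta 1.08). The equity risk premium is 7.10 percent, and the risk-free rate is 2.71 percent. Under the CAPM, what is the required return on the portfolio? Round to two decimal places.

11.15%

β_P = Σ w_i β_i = 0.30×2.25 + 0.08×1.28 + 0.34×0.32 + 0.28×1.08 = 1.1886
E(R_P) = R_f + β_P × MRP = 2.71% + 1.1886 × 7.10% = 11.15%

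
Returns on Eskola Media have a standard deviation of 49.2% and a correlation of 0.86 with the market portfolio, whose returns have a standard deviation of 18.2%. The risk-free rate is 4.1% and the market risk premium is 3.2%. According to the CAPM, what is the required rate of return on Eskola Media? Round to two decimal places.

β = ρ × σ_i / σ_m = 0.86 × 49.2% / 18.2% = 2.3248
E(R) = 4.1% + 2.3248 × 3.2% = 11.54%

11.54%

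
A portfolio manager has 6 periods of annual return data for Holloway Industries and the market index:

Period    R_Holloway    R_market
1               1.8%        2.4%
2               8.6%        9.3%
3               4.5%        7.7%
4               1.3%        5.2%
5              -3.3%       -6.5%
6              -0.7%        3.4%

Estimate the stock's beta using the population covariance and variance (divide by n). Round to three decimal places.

0.651

Mean R_i = (1.8 + 8.6 + 4.5 + 1.3 − 3.3 − 0.7) / 6 = 2.0333%
Mean R_m = (2.4 + 9.3 + 7.7 + 5.2 − 6.5 + 3.4) / 6 = 3.5833%
Σ(R_i − R̄_i)(R_m − R̄_m) = 101.0633  ⇒  Cov = 101.0633 / 6 = 16.8439
Σ(R_m − R̄_m)² = 155.3483  ⇒  Var(R_m) = 155.3483 / 6 = 25.8914
β = Cov / Var(R_m) = 16.8439 / 25.8914 = 0.6506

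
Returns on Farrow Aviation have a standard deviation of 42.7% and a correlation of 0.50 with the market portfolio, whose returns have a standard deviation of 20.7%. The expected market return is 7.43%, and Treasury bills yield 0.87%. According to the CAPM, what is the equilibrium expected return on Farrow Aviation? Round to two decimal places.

β = ρ × σ_i / σ_m = 0.50 × 42.7% / 20.7% = 1.0314
MRP = 7.43% − 0.87% = 6.56%
E(R) = 0.87% + 1.0314 × 6.56% = 7.64%

7.64%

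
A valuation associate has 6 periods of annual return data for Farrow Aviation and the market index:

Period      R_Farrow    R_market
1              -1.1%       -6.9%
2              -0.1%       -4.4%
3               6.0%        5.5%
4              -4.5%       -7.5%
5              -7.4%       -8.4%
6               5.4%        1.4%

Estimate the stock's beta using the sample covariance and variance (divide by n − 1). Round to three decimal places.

Mean R_i = (-1.1 − 0.1 + 6.0 − 4.5 − 7.4 + 5.4) / 6 = -0.2833%
Mean R_m = (-6.9 − 4.4 + 5.5 − 7.5 − 8.4 + 1.4) / 6 = -3.3833%
Σ(R_i − R̄_i)(R_m − R̄_m) = 138.7483  ⇒  Cov = 138.7483 / 5 = 27.7497
Σ(R_m − R̄_m)² = 157.3083  ⇒  Var(R_m) = 157.3083 / 5 = 31.4617
β = Cov / Var(R_m) = 27.7497 / 31.4617 = 0.8820

0.882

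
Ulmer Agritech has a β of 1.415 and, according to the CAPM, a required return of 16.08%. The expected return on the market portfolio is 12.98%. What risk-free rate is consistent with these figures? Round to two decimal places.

5.51%

E(R) = R_f + β(E(R_m) − R_f) = R_f(1 − β) + β·E(R_m)
16.08% = R_f × (1 − 1.415) + 1.415 × 12.98%
16.08% = R_f × -0.415 + 18.36670%
R_f = (16.08% − 18.36670%) / -0.415 = 5.51%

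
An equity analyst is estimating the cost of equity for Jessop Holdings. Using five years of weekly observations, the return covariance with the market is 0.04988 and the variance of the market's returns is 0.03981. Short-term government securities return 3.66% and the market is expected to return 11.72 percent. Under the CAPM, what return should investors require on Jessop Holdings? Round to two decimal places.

β = Cov(R_i, R_m) / Var(R_m) = 0.04988 / 0.03981 = 1.2530
MRP = 11.72% − 3.66% = 8.06%
E(R) = R_f + β × MRP = 3.66% + 1.2530 × 8.06% = 13.76%

13.76%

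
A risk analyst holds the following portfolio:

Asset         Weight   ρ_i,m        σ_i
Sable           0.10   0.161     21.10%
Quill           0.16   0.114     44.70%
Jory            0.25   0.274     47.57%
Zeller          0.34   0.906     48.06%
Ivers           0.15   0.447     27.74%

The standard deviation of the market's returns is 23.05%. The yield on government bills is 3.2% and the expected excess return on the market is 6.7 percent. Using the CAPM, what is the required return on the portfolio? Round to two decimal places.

β_Sable = 0.161 × 21.10% / 23.05% = 0.1474
β_Quill = 0.114 × 44.70% / 23.05% = 0.2211
β_Jory = 0.274 × 47.57% / 23.05% = 0.5655
β_Zeller = 0.906 × 48.06% / 23.05% = 1.8890
β_Ivers = 0.447 × 27.74% / 23.05% = 0.5380
β_P = Σ w_i β_i = 0.10×0.1474 + 0.16×0.2211 + 0.25×0.5655 + 0.34×1.8890 + 0.15×0.5380 = 0.9145
E(R_P) = R_f + β_P × MRP = 3.2% + 0.9145 × 6.7% = 9.33%

9.33%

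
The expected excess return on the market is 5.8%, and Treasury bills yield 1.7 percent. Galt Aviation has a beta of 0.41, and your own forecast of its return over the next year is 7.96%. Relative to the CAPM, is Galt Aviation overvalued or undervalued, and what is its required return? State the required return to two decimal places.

Undervalued; required return 4.08%

Required return = R_f + β·MRP = 1.7% + 0.41 × 5.8% = 4.08%
Forecast 7.96% > required 4.08% → the stock plots above the SML → undervalued.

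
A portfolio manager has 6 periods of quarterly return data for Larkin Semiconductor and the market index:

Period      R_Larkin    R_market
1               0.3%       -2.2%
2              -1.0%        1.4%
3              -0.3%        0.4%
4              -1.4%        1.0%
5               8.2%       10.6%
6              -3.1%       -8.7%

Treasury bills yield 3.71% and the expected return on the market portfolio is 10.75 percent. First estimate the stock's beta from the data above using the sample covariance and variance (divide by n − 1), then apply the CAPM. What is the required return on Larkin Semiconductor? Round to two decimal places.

7.65%

Mean R_i = (0.3 − 1.0 − 0.3 − 1.4 + 8.2 − 3.1) / 6 = 0.4500%
Mean R_m = (-2.2 + 1.4 + 0.4 + 1.0 + 10.6 − 8.7) / 6 = 0.4167%
Σ(R_i − R̄_i)(R_m − R̄_m) = 109.1850  ⇒  Cov = 109.1850 / 5 = 21.8370
Σ(R_m − R̄_m)² = 194.9683  ⇒  Var(R_m) = 194.9683 / 5 = 38.9937
β = Cov / Var(R_m) = 21.8370 / 38.9937 = 0.5600
MRP = 10.75% − 3.71% = 7.04%
E(R) = R_f + β × MRP = 3.71% + 0.5600 × 7.04% = 7.65%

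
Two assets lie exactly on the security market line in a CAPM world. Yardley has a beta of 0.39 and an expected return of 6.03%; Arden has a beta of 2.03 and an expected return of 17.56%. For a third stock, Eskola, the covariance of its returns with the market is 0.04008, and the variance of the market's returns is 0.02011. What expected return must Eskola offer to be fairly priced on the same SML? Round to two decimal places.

17.30%

MRP = (17.56% − 6.03%) / (2.03 − 0.39) = 7.0305%
R_f = 6.03% − 0.39 × 7.0305% = 3.2881%
β_Eskola = Cov / Var(R_m) = 0.04008 / 0.02011 = 1.9930
E(R_Eskola) = R_f + β × MRP = 3.2881% + 1.9930 × 7.0305% = 17.30%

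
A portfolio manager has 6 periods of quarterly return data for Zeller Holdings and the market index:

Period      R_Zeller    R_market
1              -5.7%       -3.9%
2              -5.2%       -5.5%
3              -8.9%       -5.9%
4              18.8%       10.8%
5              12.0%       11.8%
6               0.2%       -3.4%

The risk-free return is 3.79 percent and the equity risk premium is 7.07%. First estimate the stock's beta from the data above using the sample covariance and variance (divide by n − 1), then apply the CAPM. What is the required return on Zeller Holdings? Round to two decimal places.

Mean R_i = (-5.7 − 5.2 − 8.9 + 18.8 + 12.0 + 0.2) / 6 = 1.8667%
Mean R_m = (-3.9 − 5.5 − 5.9 + 10.8 + 11.8 − 3.4) / 6 = 0.6500%
Σ(R_i − R̄_i)(R_m − R̄_m) = 440.0200  ⇒  Cov = 440.0200 / 5 = 88.0040
Σ(R_m − R̄_m)² = 345.1750  ⇒  Var(R_m) = 345.1750 / 5 = 69.0350
β = Cov / Var(R_m) = 88.0040 / 69.0350 = 1.2748
E(R) = R_f + β × MRP = 3.79% + 1.2748 × 7.07% = 12.80%

12.80%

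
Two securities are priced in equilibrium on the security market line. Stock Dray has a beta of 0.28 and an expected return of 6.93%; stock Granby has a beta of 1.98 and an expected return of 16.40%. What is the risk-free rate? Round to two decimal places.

Both satisfy E(R) = R_f + β·MRP, so the slope of the SML is
MRP = (16.40% − 6.93%) / (1.98 − 0.28) = 9.47% / 1.70 = 5.5706%
R_f = E(R_Dray) − β_Dray·MRP = 6.93% − 0.28 × 5.5706% = 5.3702%

5.37%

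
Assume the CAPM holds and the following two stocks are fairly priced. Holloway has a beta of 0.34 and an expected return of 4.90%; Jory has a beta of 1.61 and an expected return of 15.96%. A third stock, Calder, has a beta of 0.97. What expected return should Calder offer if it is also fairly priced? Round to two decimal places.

MRP (SML slope) = (15.96% − 4.90%) / (1.61 − 0.34) = 11.06% / 1.27 = 8.7087%
R_f (intercept) = 4.90% − 0.34 × 8.7087% = 1.9390%
E(R_Calder) = R_f + β × MRP = 1.9390% + 0.97 × 8.7087% = 10.39%

10.39%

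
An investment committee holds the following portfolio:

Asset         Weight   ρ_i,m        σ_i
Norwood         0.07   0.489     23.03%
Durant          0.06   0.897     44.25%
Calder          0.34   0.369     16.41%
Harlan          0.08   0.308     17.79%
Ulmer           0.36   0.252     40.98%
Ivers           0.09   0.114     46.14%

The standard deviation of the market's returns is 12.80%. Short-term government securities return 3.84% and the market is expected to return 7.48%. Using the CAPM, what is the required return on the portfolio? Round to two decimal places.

β_Norwood = 0.489 × 23.03% / 12.80% = 0.8798
β_Durant = 0.897 × 44.25% / 12.80% = 3.1010
β_Calder = 0.369 × 16.41% / 12.80% = 0.4731
β_Harlan = 0.308 × 17.79% / 12.80% = 0.4281
β_Ulmer = 0.252 × 40.98% / 12.80% = 0.8068
β_Ivers = 0.114 × 46.14% / 12.80% = 0.4109
β_P = Σ w_i β_i = 0.07×0.8798 + 0.06×3.1010 + 0.34×0.4731 + 0.08×0.4281 + 0.36×0.8068 + 0.09×0.4109 = 0.7702
MRP = 7.48% − 3.84% = 3.64%
E(R_P) = R_f + β_P × MRP = 3.84% + 0.7702 × 3.64% = 6.64%

6.64%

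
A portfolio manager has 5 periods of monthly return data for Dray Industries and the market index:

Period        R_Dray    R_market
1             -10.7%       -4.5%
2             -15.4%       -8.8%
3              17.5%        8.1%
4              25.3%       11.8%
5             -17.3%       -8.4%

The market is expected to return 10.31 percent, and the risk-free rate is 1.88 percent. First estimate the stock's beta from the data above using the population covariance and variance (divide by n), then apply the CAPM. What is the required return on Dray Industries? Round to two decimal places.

Mean R_i = (-10.7 − 15.4 + 17.5 + 25.3 − 17.3) / 5 = -0.1200%
Mean R_m = (-4.5 − 8.8 + 8.1 + 11.8 − 8.4) / 5 = -0.3600%
Σ(R_i − R̄_i)(R_m − R̄_m) = 769.0640  ⇒  Cov = 769.0640 / 5 = 153.8128
Σ(R_m − R̄_m)² = 372.4520  ⇒  Var(R_m) = 372.4520 / 5 = 74.4904
β = Cov / Var(R_m) = 153.8128 / 74.4904 = 2.0649
MRP = 10.31% − 1.88% = 8.43%
E(R) = R_f + β × MRP = 1.88% + 2.0649 × 8.43% = 19.29%

19.29%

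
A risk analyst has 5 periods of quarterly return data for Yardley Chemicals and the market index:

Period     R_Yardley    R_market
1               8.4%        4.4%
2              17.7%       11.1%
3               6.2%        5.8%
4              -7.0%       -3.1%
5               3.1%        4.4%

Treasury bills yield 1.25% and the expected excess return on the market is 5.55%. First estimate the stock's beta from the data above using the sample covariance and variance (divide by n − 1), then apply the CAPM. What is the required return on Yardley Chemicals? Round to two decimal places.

10.75%

Mean R_i = (8.4 + 17.7 + 6.2 − 7.0 + 3.1) / 5 = 5.6800%
Mean R_m = (4.4 + 11.1 + 5.8 − 3.1 + 4.4) / 5 = 4.5200%
Σ(R_i − R̄_i)(R_m − R̄_m) = 176.3620  ⇒  Cov = 176.3620 / 4 = 44.0905
Σ(R_m − R̄_m)² = 103.0280  ⇒  Var(R_m) = 103.0280 / 4 = 25.7570
β = Cov / Var(R_m) = 44.0905 / 25.7570 = 1.7118
E(R) = R_f + β × MRP = 1.25% + 1.7118 × 5.55% = 10.75%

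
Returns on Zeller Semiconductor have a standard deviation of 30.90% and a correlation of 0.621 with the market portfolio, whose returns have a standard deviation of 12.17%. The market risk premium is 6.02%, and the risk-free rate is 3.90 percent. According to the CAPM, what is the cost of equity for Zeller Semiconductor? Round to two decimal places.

13.39%

β = ρ × σ_i / σ_m = 0.621 × 30.90% / 12.17% = 1.5767
E(R) = 3.90% + 1.5767 × 6.02% = 13.39%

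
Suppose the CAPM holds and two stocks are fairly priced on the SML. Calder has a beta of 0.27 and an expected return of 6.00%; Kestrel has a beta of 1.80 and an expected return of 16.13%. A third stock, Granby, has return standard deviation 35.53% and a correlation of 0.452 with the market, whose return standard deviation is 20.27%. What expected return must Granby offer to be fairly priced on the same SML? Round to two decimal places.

9.46%

MRP = (16.13% − 6.00%) / (1.80 − 0.27) = 6.6209%
R_f = 6.00% − 0.27 × 6.6209% = 4.2124%
β_Granby = ρ·σ_i/σ_m = 0.452 × 35.53 / 20.27 = 0.7923
E(R_Granby) = R_f + β × MRP = 4.2124% + 0.7923 × 6.6209% = 9.46%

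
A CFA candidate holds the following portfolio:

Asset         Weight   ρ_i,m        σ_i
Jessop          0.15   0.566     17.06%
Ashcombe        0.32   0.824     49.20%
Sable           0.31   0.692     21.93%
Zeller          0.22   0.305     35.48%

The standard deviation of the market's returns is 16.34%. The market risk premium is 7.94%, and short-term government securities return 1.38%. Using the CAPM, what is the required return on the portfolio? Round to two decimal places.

11.83%

β_Jessop = 0.566 × 17.06% / 16.34% = 0.5909
β_Ashcombe = 0.824 × 49.20% / 16.34% = 2.4811
β_Sable = 0.692 × 21.93% / 16.34% = 0.9287
β_Zeller = 0.305 × 35.48% / 16.34% = 0.6623
β_P = Σ w_i β_i = 0.15×0.5909 + 0.32×2.4811 + 0.31×0.9287 + 0.22×0.6623 = 1.3162
E(R_P) = R_f + β_P × MRP = 1.38% + 1.3162 × 7.94% = 11.83%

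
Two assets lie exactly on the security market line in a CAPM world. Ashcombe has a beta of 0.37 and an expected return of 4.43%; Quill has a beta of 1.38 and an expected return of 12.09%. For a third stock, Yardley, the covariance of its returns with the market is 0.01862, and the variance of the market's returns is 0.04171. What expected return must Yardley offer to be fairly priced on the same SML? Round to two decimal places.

MRP = (12.09% − 4.43%) / (1.38 − 0.37) = 7.5842%
R_f = 4.43% − 0.37 × 7.5842% = 1.6238%
β_Yardley = Cov / Var(R_m) = 0.01862 / 0.04171 = 0.4464
E(R_Yardley) = R_f + β × MRP = 1.6238% + 0.4464 × 7.5842% = 5.01%

5.01%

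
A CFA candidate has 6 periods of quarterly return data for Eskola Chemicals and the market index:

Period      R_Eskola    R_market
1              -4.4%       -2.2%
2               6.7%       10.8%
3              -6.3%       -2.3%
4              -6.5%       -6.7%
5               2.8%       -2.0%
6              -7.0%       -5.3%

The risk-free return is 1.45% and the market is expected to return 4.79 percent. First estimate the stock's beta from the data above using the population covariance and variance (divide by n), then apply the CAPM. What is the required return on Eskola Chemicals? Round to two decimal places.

Mean R_i = (-4.4 + 6.7 − 6.3 − 6.5 + 2.8 − 7.0) / 6 = -2.4500%
Mean R_m = (-2.2 + 10.8 − 2.3 − 6.7 − 2.0 − 5.3) / 6 = -1.2833%
Σ(R_i − R̄_i)(R_m − R̄_m) = 152.7150  ⇒  Cov = 152.7150 / 6 = 25.4525
Σ(R_m − R̄_m)² = 193.8683  ⇒  Var(R_m) = 193.8683 / 6 = 32.3114
β = Cov / Var(R_m) = 25.4525 / 32.3114 = 0.7877
MRP = 4.79% − 1.45% = 3.34%
E(R) = R_f + β × MRP = 1.45% + 0.7877 × 3.34% = 4.08%

4.08%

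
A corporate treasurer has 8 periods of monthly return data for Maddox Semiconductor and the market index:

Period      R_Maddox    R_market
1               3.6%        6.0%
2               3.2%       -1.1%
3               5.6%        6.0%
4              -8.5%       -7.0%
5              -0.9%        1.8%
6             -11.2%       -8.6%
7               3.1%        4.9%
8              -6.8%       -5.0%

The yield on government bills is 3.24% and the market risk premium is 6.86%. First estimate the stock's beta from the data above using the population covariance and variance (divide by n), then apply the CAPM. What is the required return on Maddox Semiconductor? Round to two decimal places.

Mean R_i = (3.6 + 3.2 + 5.6 − 8.5 − 0.9 − 11.2 + 3.1 − 6.8) / 8 = -1.4875%
Mean R_m = (6.0 − 1.1 + 6.0 − 7.0 + 1.8 − 8.6 + 4.9 − 5.0) / 8 = -0.3750%
Σ(R_i − R̄_i)(R_m − R̄_m) = 250.6075  ⇒  Cov = 250.6075 / 8 = 31.3259
Σ(R_m − R̄_m)² = 247.2950  ⇒  Var(R_m) = 247.2950 / 8 = 30.9119
β = Cov / Var(R_m) = 31.3259 / 30.9119 = 1.0134
E(R) = R_f + β × MRP = 3.24% + 1.0134 × 6.86% = 10.19%

10.19%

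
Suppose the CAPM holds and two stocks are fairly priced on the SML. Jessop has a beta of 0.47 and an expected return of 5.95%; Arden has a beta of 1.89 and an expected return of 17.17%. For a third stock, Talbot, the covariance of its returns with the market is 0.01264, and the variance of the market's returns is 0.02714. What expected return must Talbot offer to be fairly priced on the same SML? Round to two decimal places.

5.92%

MRP = (17.17% − 5.95%) / (1.89 − 0.47) = 7.9014%
R_f = 5.95% − 0.47 × 7.9014% = 2.2363%
β_Talbot = Cov / Var(R_m) = 0.01264 / 0.02714 = 0.4657
E(R_Talbot) = R_f + β × MRP = 2.2363% + 0.4657 × 7.9014% = 5.92%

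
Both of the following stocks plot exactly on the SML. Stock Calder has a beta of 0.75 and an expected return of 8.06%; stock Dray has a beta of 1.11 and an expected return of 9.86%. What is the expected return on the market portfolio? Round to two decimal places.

Both satisfy E(R) = R_f + β·MRP, so the slope of the SML is
MRP = (9.86% − 8.06%) / (1.11 − 0.75) = 1.80% / 0.36 = 5.0000%
R_f = E(R_Calder) − β_Calder·MRP = 8.06% − 0.75 × 5.0000% = 4.3100%
E(R_m) = R_f + MRP = 4.3100% + 5.0000% = 9.31%

9.31%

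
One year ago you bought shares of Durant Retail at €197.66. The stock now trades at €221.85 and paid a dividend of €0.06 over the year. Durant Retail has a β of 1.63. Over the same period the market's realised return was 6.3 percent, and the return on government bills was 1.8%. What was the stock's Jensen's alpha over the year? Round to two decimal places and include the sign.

+3.13%

Realised HPR = (P1 + D1 − P0) / P0 = (221.85 + 0.06 − 197.66) / 197.66 = 24.25 / 197.66 = 12.2685%
MRP = 6.3% − 1.8% = 4.50%
CAPM required = R_f + β·MRP = 1.8% + 1.63 × 4.5% = 9.1350%
α = realised − required = 12.2685% − 9.1350% = +3.13%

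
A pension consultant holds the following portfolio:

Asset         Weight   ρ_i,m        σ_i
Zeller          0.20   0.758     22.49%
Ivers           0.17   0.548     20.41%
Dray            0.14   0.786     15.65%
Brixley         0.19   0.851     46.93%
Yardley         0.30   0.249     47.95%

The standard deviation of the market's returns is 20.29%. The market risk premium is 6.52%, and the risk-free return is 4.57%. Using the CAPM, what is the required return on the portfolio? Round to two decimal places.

β_Zeller = 0.758 × 22.49% / 20.29% = 0.8402
β_Ivers = 0.548 × 20.41% / 20.29% = 0.5512
β_Dray = 0.786 × 15.65% / 20.29% = 0.6063
β_Brixley = 0.851 × 46.93% / 20.29% = 1.9683
β_Yardley = 0.249 × 47.95% / 20.29% = 0.5884
β_P = Σ w_i β_i = 0.20×0.8402 + 0.17×0.5512 + 0.14×0.6063 + 0.19×1.9683 + 0.30×0.5884 = 0.8971
E(R_P) = R_f + β_P × MRP = 4.57% + 0.8971 × 6.52% = 10.42%

10.42%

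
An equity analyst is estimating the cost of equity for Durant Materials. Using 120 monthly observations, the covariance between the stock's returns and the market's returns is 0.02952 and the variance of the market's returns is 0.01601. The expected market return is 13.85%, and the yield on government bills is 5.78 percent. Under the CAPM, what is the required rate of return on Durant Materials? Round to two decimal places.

20.66%

β = Cov(R_i, R_m) / Var(R_m) = 0.02952 / 0.01601 = 1.8438
MRP = 13.85% − 5.78% = 8.07%
E(R) = R_f + β × MRP = 5.78% + 1.8438 × 8.07% = 20.66%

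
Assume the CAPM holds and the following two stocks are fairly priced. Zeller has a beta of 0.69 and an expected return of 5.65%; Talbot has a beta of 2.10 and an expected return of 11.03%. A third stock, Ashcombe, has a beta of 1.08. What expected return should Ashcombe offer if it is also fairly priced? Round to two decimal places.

7.14%

MRP (SML slope) = (11.03% − 5.65%) / (2.10 − 0.69) = 5.38% / 1.41 = 3.8156%
R_f (intercept) = 5.65% − 0.69 × 3.8156% = 3.0172%
E(R_Ashcombe) = R_f + β × MRP = 3.0172% + 1.08 × 3.8156% = 7.14%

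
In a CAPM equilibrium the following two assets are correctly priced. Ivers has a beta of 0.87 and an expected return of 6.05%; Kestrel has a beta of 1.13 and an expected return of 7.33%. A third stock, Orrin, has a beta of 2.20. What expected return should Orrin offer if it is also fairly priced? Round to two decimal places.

MRP (SML slope) = (7.33% − 6.05%) / (1.13 − 0.87) = 1.28% / 0.26 = 4.9231%
R_f (intercept) = 6.05% − 0.87 × 4.9231% = 1.7669%
E(R_Orrin) = R_f + β × MRP = 1.7669% + 2.20 × 4.9231% = 12.60%

12.60%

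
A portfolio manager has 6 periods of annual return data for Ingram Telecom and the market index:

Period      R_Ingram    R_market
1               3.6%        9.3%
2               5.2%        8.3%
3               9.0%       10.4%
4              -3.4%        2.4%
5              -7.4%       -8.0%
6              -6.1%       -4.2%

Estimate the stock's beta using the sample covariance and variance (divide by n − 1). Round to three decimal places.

Mean R_i = (3.6 + 5.2 + 9.0 − 3.4 − 7.4 − 6.1) / 6 = 0.1500%
Mean R_m = (9.3 + 8.3 + 10.4 + 2.4 − 8.0 − 4.2) / 6 = 3.0333%
Σ(R_i − R̄_i)(R_m − R̄_m) = 244.1700  ⇒  Cov = 244.1700 / 5 = 48.8340
Σ(R_m − R̄_m)² = 295.7333  ⇒  Var(R_m) = 295.7333 / 5 = 59.1467
β = Cov / Var(R_m) = 48.8340 / 59.1467 = 0.8256

0.826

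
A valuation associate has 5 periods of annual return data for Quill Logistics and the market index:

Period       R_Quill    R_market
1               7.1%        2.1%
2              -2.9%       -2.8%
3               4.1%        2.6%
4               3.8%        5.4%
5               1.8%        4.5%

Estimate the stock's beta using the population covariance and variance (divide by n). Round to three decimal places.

0.727

Mean R_i = (7.1 − 2.9 + 4.1 + 3.8 + 1.8) / 5 = 2.7800%
Mean R_m = (2.1 − 2.8 + 2.6 + 5.4 + 4.5) / 5 = 2.3600%
Σ(R_i − R̄_i)(R_m − R̄_m) = 29.5060  ⇒  Cov = 29.5060 / 5 = 5.9012
Σ(R_m − R̄_m)² = 40.5720  ⇒  Var(R_m) = 40.5720 / 5 = 8.1144
β = Cov / Var(R_m) = 5.9012 / 8.1144 = 0.7273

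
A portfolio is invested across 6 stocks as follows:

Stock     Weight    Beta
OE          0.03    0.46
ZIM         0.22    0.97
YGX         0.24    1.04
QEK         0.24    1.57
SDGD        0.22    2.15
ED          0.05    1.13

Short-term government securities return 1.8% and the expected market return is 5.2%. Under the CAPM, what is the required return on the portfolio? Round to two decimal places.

β_P = Σ w_i β_i = 0.03×0.46 + 0.22×0.97 + 0.24×1.04 + 0.24×1.57 + 0.22×2.15 + 0.05×1.13 = 1.3831
MRP = 5.2% − 1.8% = 3.40%
E(R_P) = R_f + β_P × MRP = 1.8% + 1.3831 × 3.4% = 6.50%

6.50%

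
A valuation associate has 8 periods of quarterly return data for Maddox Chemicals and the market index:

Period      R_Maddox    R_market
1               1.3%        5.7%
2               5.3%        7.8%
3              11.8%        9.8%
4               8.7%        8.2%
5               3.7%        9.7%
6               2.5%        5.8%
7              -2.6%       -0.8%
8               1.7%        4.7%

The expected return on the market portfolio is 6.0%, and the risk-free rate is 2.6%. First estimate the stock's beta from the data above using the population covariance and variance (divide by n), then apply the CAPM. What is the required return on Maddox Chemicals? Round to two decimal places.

Mean R_i = (1.3 + 5.3 + 11.8 + 8.7 + 3.7 + 2.5 − 2.6 + 1.7) / 8 = 4.0500%
Mean R_m = (5.7 + 7.8 + 9.8 + 8.2 + 9.7 + 5.8 − 0.8 + 4.7) / 8 = 6.3625%
Σ(R_i − R̄_i)(R_m − R̄_m) = 90.0450  ⇒  Cov = 90.0450 / 8 = 11.2556
Σ(R_m − R̄_m)² = 83.2188  ⇒  Var(R_m) = 83.2188 / 8 = 10.4024
β = Cov / Var(R_m) = 11.2556 / 10.4024 = 1.0820
MRP = 6.0% − 2.6% = 3.40%
E(R) = R_f + β × MRP = 2.6% + 1.0820 × 3.4% = 6.28%

6.28%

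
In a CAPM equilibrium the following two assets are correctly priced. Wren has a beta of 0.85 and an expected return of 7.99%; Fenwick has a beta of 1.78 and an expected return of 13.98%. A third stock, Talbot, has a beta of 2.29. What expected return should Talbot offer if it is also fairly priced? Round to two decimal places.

17.26%

MRP (SML slope) = (13.98% − 7.99%) / (1.78 − 0.85) = 5.99% / 0.93 = 6.4409%
R_f (intercept) = 7.99% − 0.85 × 6.4409% = 2.5152%
E(R_Talbot) = R_f + β × MRP = 2.5152% + 2.29 × 6.4409% = 17.26%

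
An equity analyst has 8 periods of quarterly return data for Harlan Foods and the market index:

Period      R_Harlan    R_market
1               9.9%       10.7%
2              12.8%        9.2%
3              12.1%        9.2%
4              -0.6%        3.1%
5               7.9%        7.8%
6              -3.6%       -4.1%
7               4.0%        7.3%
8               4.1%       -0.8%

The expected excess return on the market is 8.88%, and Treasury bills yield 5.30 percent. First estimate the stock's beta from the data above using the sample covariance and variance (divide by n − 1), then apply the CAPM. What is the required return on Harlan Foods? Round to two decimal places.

Mean R_i = (9.9 + 12.8 + 12.1 − 0.6 + 7.9 − 3.6 + 4.0 + 4.1) / 8 = 5.8250%
Mean R_m = (10.7 + 9.2 + 9.2 + 3.1 + 7.8 − 4.1 + 7.3 − 0.8) / 8 = 5.3000%
Σ(R_i − R̄_i)(R_m − R̄_m) = 188.4700  ⇒  Cov = 188.4700 / 7 = 26.9243
Σ(R_m − R̄_m)² = 200.2400  ⇒  Var(R_m) = 200.2400 / 7 = 28.6057
β = Cov / Var(R_m) = 26.9243 / 28.6057 = 0.9412
E(R) = R_f + β × MRP = 5.30% + 0.9412 × 8.88% = 13.66%

13.66%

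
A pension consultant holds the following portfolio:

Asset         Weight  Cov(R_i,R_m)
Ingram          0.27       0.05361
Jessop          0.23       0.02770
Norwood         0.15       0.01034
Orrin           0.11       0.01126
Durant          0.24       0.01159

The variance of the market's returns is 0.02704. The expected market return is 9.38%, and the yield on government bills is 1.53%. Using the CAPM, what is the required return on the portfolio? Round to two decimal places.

9.20%

β_Ingram = 0.05361 / 0.02704 = 1.9826
β_Jessop = 0.02770 / 0.02704 = 1.0244
β_Norwood = 0.01034 / 0.02704 = 0.3824
β_Orrin = 0.01126 / 0.02704 = 0.4164
β_Durant = 0.01159 / 0.02704 = 0.4286
β_P = Σ w_i β_i = 0.27×1.9826 + 0.23×1.0244 + 0.15×0.3824 + 0.11×0.4164 + 0.24×0.4286 = 0.9769
MRP = 9.38% − 1.53% = 7.85%
E(R_P) = R_f + β_P × MRP = 1.53% + 0.9769 × 7.85% = 9.20%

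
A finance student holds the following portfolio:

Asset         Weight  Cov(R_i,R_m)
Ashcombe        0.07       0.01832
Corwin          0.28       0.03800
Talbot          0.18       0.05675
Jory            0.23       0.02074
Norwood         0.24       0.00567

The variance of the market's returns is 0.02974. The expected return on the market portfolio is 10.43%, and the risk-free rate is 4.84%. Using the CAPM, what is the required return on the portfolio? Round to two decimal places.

10.15%

β_Ashcombe = 0.01832 / 0.02974 = 0.6160
β_Corwin = 0.03800 / 0.02974 = 1.2777
β_Talbot = 0.05675 / 0.02974 = 1.9082
β_Jory = 0.02074 / 0.02974 = 0.6974
β_Norwood = 0.00567 / 0.02974 = 0.1907
β_P = Σ w_i β_i = 0.07×0.6160 + 0.28×1.2777 + 0.18×1.9082 + 0.23×0.6974 + 0.24×0.1907 = 0.9505
MRP = 10.43% − 4.84% = 5.59%
E(R_P) = R_f + β_P × MRP = 4.84% + 0.9505 × 5.59% = 10.15%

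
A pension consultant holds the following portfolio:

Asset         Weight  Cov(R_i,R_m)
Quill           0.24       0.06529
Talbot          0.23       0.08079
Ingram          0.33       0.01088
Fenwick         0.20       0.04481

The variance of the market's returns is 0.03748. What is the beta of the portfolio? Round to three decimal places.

1.249

β_Quill = 0.06529 / 0.03748 = 1.7420
β_Talbot = 0.08079 / 0.03748 = 2.1555
β_Ingram = 0.01088 / 0.03748 = 0.2903
β_Fenwick = 0.04481 / 0.03748 = 1.1956
β_P = Σ w_i β_i = 0.24×1.7420 + 0.23×2.1555 + 0.33×0.2903 + 0.20×1.1956 = 1.2488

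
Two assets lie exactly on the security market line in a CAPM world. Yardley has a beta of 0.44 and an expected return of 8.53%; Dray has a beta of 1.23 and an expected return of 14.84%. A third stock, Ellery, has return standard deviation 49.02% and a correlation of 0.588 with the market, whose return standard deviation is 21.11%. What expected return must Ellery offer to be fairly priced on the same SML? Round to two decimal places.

15.92%

MRP = (14.84% − 8.53%) / (1.23 − 0.44) = 7.9873%
R_f = 8.53% − 0.44 × 7.9873% = 5.0156%
β_Ellery = ρ·σ_i/σ_m = 0.588 × 49.02 / 21.11 = 1.3654
E(R_Ellery) = R_f + β × MRP = 5.0156% + 1.3654 × 7.9873% = 15.92%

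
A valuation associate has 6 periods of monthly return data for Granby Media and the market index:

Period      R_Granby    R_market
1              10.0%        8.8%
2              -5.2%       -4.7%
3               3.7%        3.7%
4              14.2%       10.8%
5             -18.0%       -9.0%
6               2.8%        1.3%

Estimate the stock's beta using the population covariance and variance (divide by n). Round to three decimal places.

Mean R_i = (10.0 − 5.2 + 3.7 + 14.2 − 18.0 + 2.8) / 6 = 1.2500%
Mean R_m = (8.8 − 4.7 + 3.7 + 10.8 − 9.0 + 1.3) / 6 = 1.8167%
Σ(R_i − R̄_i)(R_m − R̄_m) = 431.5050  ⇒  Cov = 431.5050 / 6 = 71.9175
Σ(R_m − R̄_m)² = 292.7483  ⇒  Var(R_m) = 292.7483 / 6 = 48.7914
β = Cov / Var(R_m) = 71.9175 / 48.7914 = 1.4740

1.474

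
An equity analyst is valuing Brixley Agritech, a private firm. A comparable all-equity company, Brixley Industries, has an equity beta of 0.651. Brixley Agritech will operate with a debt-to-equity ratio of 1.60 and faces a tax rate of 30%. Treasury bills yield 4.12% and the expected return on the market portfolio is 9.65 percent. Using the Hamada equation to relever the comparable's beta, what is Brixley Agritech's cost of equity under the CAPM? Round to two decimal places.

11.75%

β_L = β_U × [1 + (1 − t)(D/E)] = 0.651 × [1 + (1 − 0.30) × 1.60]
    = 0.651 × [1 + 0.70 × 1.60] = 0.651 × 2.1200 = 1.3801
MRP = 9.65% − 4.12% = 5.53%
E(R) = R_f + β_L × MRP = 4.12% + 1.3801 × 5.53% = 11.75%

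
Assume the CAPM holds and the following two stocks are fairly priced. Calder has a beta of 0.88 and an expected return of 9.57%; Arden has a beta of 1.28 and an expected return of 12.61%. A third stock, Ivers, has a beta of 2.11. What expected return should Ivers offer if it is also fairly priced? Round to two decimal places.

MRP (SML slope) = (12.61% − 9.57%) / (1.28 − 0.88) = 3.04% / 0.40 = 7.6000%
R_f (intercept) = 9.57% − 0.88 × 7.6000% = 2.8820%
E(R_Ivers) = R_f + β × MRP = 2.8820% + 2.11 × 7.6000% = 18.92%

18.92%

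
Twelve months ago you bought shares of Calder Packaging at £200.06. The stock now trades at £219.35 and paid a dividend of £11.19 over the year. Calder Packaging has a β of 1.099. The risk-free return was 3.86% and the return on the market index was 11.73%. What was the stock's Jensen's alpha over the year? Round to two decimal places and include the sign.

+2.73%

Realised HPR = (P1 + D1 − P0) / P0 = (219.35 + 11.19 − 200.06) / 200.06 = 30.48 / 200.06 = 15.2354%
MRP = 11.73% − 3.86% = 7.87%
CAPM required = R_f + β·MRP = 3.86% + 1.099 × 7.87% = 12.50913%
α = realised − required = 15.2354% − 12.50913% = +2.73%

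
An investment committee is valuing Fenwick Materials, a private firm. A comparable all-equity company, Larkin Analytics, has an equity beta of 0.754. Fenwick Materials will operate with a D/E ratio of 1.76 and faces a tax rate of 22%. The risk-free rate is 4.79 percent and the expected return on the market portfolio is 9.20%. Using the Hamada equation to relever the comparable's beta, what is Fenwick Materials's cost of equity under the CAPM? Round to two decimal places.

β_L = β_U × [1 + (1 − t)(D/E)] = 0.754 × [1 + (1 − 0.22) × 1.76]
    = 0.754 × [1 + 0.78 × 1.76] = 0.754 × 2.3728 = 1.7891
MRP = 9.20% − 4.79% = 4.41%
E(R) = R_f + β_L × MRP = 4.79% + 1.7891 × 4.41% = 12.68%

12.68%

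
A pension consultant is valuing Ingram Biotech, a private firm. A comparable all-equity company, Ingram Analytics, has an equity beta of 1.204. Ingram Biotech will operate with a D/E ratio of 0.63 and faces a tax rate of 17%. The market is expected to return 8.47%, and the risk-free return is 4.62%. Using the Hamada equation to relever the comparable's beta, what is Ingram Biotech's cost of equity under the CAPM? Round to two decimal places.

β_L = β_U × [1 + (1 − t)(D/E)] = 1.204 × [1 + (1 − 0.17) × 0.63]
    = 1.204 × [1 + 0.83 × 0.63] = 1.204 × 1.5229 = 1.8336
MRP = 8.47% − 4.62% = 3.85%
E(R) = R_f + β_L × MRP = 4.62% + 1.8336 × 3.85% = 11.68%

11.68%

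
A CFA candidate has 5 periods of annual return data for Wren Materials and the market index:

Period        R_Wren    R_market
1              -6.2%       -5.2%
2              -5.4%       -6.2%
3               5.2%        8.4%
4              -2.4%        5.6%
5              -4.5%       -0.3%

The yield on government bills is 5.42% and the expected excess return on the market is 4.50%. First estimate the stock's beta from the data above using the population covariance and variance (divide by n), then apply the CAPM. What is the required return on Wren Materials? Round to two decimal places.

Mean R_i = (-6.2 − 5.4 + 5.2 − 2.4 − 4.5) / 5 = -2.6600%
Mean R_m = (-5.2 − 6.2 + 8.4 + 5.6 − 0.3) / 5 = 0.4600%
Σ(R_i − R̄_i)(R_m − R̄_m) = 103.4280  ⇒  Cov = 103.4280 / 5 = 20.6856
Σ(R_m − R̄_m)² = 166.4320  ⇒  Var(R_m) = 166.4320 / 5 = 33.2864
β = Cov / Var(R_m) = 20.6856 / 33.2864 = 0.6214
E(R) = R_f + β × MRP = 5.42% + 0.6214 × 4.50% = 8.22%

8.22%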